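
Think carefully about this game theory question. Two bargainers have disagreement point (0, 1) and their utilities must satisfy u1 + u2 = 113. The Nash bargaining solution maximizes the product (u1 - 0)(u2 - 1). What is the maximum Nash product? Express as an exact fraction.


Step 1: The Nash solution splits surplus symmetrically above the disagreement point
Step 2: u1 = (total + d1 - d2)/2 = (113 + 0 - 1)/2 = 56
Step 3: u2 = (total - d1 + d2)/2 = (113 - 0 + 1)/2 = 57
Step 4: Nash product = (56 - 0) * (57 - 1)
Step 5: = 56 * 56 = 3136

3136


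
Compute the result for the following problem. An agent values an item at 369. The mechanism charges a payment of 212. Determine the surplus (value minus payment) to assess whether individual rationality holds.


Step 1: Surplus = value - payment = 369 - 212 = 157
Step 2: IR is satisfied (surplus >= 0)

157


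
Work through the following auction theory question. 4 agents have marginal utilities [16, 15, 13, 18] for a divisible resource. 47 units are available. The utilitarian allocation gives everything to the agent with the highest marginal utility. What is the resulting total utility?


Step 1: The marginal utilities are [16, 15, 13, 18]
Step 2: The highest marginal utility is 18
Step 3: All 47 units go to that agent
Step 4: Total utility = 18 * 47 = 846

846


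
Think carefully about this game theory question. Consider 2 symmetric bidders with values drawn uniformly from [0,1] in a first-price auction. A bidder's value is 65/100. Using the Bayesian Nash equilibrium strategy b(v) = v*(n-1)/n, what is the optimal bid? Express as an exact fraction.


Step 1: The symmetric BNE bidding function is b(v) = v * (n-1) / n
Step 2: Substitute v = 13/20 and n = 2
Step 3: b = 13/20 * 1/2
Step 4: b = 13/40

13/40


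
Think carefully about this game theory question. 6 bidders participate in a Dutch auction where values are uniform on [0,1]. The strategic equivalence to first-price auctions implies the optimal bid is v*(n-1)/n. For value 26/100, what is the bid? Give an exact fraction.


Step 1: Dutch auctions are strategically equivalent to first-price auctions
Step 2: The equilibrium bid is b(v) = v*(n-1)/n
Step 3: b = 13/50 * 5/6
Step 4: b = 13/60

13/60


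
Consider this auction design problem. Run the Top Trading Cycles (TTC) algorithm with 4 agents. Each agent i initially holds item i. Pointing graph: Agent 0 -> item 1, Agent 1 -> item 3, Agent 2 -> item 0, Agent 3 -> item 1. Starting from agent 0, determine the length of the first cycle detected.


Step 1: Trace the pointer graph from agent 0: 0 -> 1 -> 3 -> 1
Step 2: A cycle is detected when we revisit agent 1
Step 3: The cycle is: 1 -> 3 -> 1
Step 4: Cycle length = 2

2


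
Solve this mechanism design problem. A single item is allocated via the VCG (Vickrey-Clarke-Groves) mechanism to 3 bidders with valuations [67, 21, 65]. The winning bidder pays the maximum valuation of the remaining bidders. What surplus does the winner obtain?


Step 1: The winner is the agent with the highest value: agent 0 with value 67
Step 2: Values of other agents: [21, 65]
Step 3: VCG payment = max of others' values = 65
Step 4: Surplus = 67 - 65 = 2

2


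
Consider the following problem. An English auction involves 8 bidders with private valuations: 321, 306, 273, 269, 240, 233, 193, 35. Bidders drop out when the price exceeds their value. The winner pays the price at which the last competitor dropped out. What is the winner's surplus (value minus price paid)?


Step 1: Identify the highest value: 321
Step 2: Identify the second-highest value: 306
Step 3: The final price = second-highest value = 306
Step 4: Surplus = 321 - 306 = 15

15


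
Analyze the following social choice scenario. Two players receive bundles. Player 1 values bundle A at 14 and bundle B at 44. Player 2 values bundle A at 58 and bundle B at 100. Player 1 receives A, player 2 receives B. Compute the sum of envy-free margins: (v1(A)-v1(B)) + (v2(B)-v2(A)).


Step 1: Player 1's margin = v1(A) - v1(B) = 14 - 44 = -30
Step 2: Player 2's margin = v2(B) - v2(A) = 100 - 58 = 42
Step 3: Total margin = -30 + 42 = 12

12


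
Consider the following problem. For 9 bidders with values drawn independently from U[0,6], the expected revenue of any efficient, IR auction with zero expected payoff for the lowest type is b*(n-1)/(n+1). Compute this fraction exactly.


Step 1: By Revenue Equivalence, expected revenue = b*(n-1)/(n+1)
Step 2: Substituting n = 9, b = 6
Step 3: Revenue = 6*(9-1)/(9+1) = 6*8/10
Step 4: Revenue = 48/10 = 24/5

24/5


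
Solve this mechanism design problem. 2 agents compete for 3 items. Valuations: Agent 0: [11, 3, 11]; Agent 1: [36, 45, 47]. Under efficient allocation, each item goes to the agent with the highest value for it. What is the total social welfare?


Step 1: For each item, find the maximum value among all agents.
Step 2: Item 0 -> Agent 1 (value 36)
Step 3: Item 1 -> Agent 1 (value 45)
Step 4: Item 2 -> Agent 1 (value 47)
Step 5: Total welfare = 36 + 45 + 47 = 128

128


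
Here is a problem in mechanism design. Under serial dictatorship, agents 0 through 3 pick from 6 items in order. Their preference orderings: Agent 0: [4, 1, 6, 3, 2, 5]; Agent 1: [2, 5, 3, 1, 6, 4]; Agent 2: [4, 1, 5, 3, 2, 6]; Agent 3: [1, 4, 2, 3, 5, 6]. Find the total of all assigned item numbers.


Step 1: Agent 0 picks item 4
Step 2: Agent 1 picks item 2
Step 3: Agent 2 picks item 1
Step 4: Agent 3 picks item 3
Step 5: Sum = 4 + 2 + 1 + 3 = 10

10


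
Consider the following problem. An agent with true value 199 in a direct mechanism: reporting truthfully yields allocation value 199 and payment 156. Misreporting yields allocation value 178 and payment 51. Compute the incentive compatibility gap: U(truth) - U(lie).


Step 1: U(truth) = value - payment = 199 - 156 = 43
Step 2: U(lie) = allocation - payment = 178 - 51 = 127
Step 3: IC gap = 43 - 127 = -84

-84


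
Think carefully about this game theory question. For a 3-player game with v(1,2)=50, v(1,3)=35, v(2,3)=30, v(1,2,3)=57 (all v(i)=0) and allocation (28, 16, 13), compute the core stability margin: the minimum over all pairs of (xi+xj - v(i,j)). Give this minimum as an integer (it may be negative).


Step 1: Slack for coalition (1,2): x1+x2 - v12 = 44 - 50 = -6
Step 2: Slack for coalition (1,3): x1+x3 - v13 = 41 - 35 = 6
Step 3: Slack for coalition (2,3): x2+x3 - v23 = 29 - 30 = -1
Step 4: Minimum slack = min(-6, 6, -1) = -6, attained by (1,2); coalition (1,2) can block (slack < 0), so the allocation is not in the core

-6


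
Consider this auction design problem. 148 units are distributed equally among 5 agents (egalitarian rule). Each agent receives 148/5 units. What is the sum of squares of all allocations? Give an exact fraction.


Step 1: Each agent's share = 148/5
Step 2: Square of each share = (148/5)^2 = 21904/25
Step 3: Sum of squares = 5 * 21904/25 = 21904/5

21904/5


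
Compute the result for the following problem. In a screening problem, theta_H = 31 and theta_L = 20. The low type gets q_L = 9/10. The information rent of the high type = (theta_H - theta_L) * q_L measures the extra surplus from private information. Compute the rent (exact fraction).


Step 1: theta_H - theta_L = 31 - 20 = 11
Step 2: Information rent = (theta_H - theta_L) * q_L
Step 3: = 11 * 9/10
Step 4: = 99/10

99/10


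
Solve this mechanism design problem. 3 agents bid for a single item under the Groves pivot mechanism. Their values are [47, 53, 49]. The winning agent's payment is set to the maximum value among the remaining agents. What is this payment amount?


Step 1: The efficient winner is agent 1 with value 53
Step 2: Other agents' values: [47, 49]
Step 3: Pivot payment = max(others) = 49
Step 4: The winner pays 49

49


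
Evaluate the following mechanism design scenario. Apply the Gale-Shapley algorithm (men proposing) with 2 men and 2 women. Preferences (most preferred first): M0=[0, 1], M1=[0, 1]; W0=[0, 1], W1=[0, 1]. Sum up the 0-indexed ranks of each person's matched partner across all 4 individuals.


Step 1: Run Gale-Shapley (men propose, women hold best offer):
  M0 proposes to W0; she accepts
  M1 proposes to W0; rejected
  M1 proposes to W1; she accepts
Step 2: Final matching: W0-M0, W1-M1
Step 3: 0-indexed ranks (man's rank of his match, then woman's): 0 + 0 + 1 + 1
Step 4: Total rank sum = 2

2


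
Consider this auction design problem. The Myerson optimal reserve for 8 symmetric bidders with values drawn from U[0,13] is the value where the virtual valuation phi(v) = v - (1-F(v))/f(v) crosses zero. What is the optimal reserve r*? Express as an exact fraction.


Step 1: For U[0,13], F(v) = v/13 and f(v) = 1/13
Step 2: phi(v) = v - (1 - v/13)/(1/13) = v - (13 - v) = 2v - 13
Step 3: Set phi(r*) = 0: 2r* - 13 = 0
Step 4: r* = 13/2 (the number of bidders n = 8 does not enter)

13/2


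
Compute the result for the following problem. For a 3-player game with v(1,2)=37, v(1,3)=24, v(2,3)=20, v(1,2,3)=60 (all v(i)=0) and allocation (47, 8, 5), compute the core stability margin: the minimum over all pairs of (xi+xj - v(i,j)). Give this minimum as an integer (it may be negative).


Step 1: Slack for coalition (1,2): x1+x2 - v12 = 55 - 37 = 18
Step 2: Slack for coalition (1,3): x1+x3 - v13 = 52 - 24 = 28
Step 3: Slack for coalition (2,3): x2+x3 - v23 = 13 - 20 = -7
Step 4: Minimum slack = min(18, 28, -7) = -7, attained by (2,3); coalition (2,3) can block (slack < 0), so the allocation is not in the core

-7


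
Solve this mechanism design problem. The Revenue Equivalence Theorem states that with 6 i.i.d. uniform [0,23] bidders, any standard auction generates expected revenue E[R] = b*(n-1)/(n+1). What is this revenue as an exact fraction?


Step 1: By Revenue Equivalence, expected revenue = b*(n-1)/(n+1)
Step 2: Substituting n = 6, b = 23
Step 3: Revenue = 23*(6-1)/(6+1) = 23*5/7
Step 4: Revenue = 115/7

115/7


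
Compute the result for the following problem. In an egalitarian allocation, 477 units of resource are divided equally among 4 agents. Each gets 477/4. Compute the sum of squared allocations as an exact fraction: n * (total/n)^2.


Step 1: Each agent's share = 477/4
Step 2: Square of each share = (477/4)^2 = 227529/16
Step 3: Sum of squares = 4 * 227529/16 = 227529/4

227529/4


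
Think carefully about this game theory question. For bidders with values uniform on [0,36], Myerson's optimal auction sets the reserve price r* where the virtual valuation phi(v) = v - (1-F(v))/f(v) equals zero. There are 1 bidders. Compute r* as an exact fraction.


Step 1: For U[0,36], F(v) = v/36 and f(v) = 1/36
Step 2: phi(v) = v - (1 - v/36)/(1/36) = v - (36 - v) = 2v - 36
Step 3: Set phi(r*) = 0: 2r* - 36 = 0
Step 4: r* = 36/2 = 18 (the number of bidders n = 1 does not enter)

18


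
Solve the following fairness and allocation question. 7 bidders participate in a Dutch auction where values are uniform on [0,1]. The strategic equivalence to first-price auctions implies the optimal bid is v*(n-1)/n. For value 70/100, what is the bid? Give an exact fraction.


Step 1: Dutch auctions are strategically equivalent to first-price auctions
Step 2: The equilibrium bid is b(v) = v*(n-1)/n
Step 3: b = 7/10 * 6/7
Step 4: b = 3/5

3/5


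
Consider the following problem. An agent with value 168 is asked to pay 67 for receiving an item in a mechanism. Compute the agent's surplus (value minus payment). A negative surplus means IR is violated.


Step 1: Surplus = value - payment = 168 - 67 = 101
Step 2: IR is satisfied (surplus >= 0)

101


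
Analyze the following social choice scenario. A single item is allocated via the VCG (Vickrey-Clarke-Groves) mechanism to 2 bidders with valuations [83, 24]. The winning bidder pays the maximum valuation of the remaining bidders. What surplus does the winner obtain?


Step 1: The winner is the agent with the highest value: agent 0 with value 83
Step 2: Values of other agents: [24]
Step 3: VCG payment = max of others' values = 24
Step 4: Surplus = 83 - 24 = 59

59


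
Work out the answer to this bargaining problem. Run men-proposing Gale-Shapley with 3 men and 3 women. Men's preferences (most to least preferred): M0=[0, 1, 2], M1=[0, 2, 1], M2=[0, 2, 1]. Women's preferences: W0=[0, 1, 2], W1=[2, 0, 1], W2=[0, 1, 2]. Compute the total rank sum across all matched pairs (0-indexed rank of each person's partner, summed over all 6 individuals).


Step 1: Run Gale-Shapley (men propose, women hold best offer):
  M0 proposes to W0; she accepts
  M1 proposes to W0; rejected
  M1 proposes to W2; she accepts
  M2 proposes to W0; rejected
  M2 proposes to W2; rejected
  M2 proposes to W1; she accepts
Step 2: Final matching: W0-M0, W1-M2, W2-M1
Step 3: 0-indexed ranks (man's rank of his match, then woman's): 0 + 0 + 2 + 0 + 1 + 1
Step 4: Total rank sum = 4

4


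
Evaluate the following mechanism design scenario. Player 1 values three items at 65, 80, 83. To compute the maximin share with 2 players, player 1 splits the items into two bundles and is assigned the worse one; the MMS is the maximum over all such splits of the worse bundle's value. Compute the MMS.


Step 1: Item values = 65, 80, 83
Step 2: Enumerate all 2-bundle partitions and take the smaller bundle:
  Partition 1: {65} vs {80,83} -> bundles 65, 163; min = 65
  Partition 2: {80} vs {65,83} -> bundles 80, 148; min = 80
  Partition 3: {83} vs {65,80} -> bundles 83, 145; min = 83
Step 3: MMS = max(65, 80, 83) = 83

83


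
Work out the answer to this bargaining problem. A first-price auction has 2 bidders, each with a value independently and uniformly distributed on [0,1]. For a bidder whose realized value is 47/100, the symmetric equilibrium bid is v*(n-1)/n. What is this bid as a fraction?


Step 1: The symmetric BNE bidding function is b(v) = v * (n-1) / n
Step 2: Substitute v = 47/100 and n = 2
Step 3: b = 47/100 * 1/2
Step 4: b = 47/200

47/200


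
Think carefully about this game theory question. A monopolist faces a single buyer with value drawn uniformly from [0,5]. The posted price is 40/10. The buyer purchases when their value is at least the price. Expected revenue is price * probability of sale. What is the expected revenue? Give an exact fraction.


Step 1: Posted price r = 4, value support [0,5]
Step 2: P(v >= r) = (5 - 4)/5 = 1/5
Step 3: Expected revenue = r * P(v >= r) = 4 * 1/5
Step 4: Revenue = 4/5

4/5


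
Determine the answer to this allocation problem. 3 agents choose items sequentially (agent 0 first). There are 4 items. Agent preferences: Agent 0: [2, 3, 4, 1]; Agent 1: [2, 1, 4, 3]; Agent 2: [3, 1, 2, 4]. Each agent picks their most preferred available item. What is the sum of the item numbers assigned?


Step 1: Agent 0 picks item 2
Step 2: Agent 1 picks item 1
Step 3: Agent 2 picks item 3
Step 4: Sum = 2 + 1 + 3 = 6

6


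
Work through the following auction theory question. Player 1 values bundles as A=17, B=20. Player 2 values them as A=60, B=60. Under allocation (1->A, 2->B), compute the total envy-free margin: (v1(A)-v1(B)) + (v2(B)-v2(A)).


Step 1: Player 1's margin = v1(A) - v1(B) = 17 - 20 = -3
Step 2: Player 2's margin = v2(B) - v2(A) = 60 - 60 = 0
Step 3: Total margin = -3 + 0 = -3

-3


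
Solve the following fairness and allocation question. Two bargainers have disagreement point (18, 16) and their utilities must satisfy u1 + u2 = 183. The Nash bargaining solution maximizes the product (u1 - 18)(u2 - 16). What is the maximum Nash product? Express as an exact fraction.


Step 1: The Nash solution splits surplus symmetrically above the disagreement point
Step 2: u1 = (total + d1 - d2)/2 = (183 + 18 - 16)/2 = 185/2
Step 3: u2 = (total - d1 + d2)/2 = (183 - 18 + 16)/2 = 181/2
Step 4: Nash product = (185/2 - 18) * (181/2 - 16)
Step 5: = 149/2 * 149/2 = 22201/4

22201/4


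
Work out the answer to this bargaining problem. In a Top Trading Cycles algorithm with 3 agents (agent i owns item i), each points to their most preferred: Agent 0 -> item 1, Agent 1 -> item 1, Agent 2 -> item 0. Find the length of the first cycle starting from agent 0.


Step 1: Trace the pointer graph from agent 0: 0 -> 1 -> 1
Step 2: A cycle is detected when we revisit agent 1
Step 3: The cycle is: 1 -> 1
Step 4: Cycle length = 1

1


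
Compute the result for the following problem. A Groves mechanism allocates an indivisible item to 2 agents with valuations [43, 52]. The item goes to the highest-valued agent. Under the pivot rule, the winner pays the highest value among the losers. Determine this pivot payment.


Step 1: The efficient winner is agent 1 with value 52
Step 2: Other agents' values: [43]
Step 3: Pivot payment = max(others) = 43
Step 4: The winner pays 43

43


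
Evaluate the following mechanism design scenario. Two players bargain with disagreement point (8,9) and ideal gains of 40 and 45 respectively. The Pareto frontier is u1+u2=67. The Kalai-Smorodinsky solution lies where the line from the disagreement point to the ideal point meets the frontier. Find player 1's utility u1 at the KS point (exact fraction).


Step 1: At the KS point, (u1-d1)/r1 = (u2-d2)/r2 = t and u1+u2 = 67
Step 2: u1 = d1 + r1*t and u2 = d2 + r2*t, so (d1 + r1*t) + (d2 + r2*t) = 67
Step 3: t = (67 - 8 - 9)/(40 + 45) = 50/85 = 10/17
Step 4: u1 = d1 + r1*t = 8 + 40 * 10/17 = 536/17
Step 5: (Check: u2 = d2 + r2*t = 603/17; u1+u2 = 536/17 + 603/17 = 67, on the frontier.)

536/17


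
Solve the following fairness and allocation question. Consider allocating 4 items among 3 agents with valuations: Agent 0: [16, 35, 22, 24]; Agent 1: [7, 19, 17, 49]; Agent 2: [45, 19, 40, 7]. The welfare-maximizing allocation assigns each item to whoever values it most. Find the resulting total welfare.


Step 1: For each item, find the maximum value among all agents.
Step 2: Item 0 -> Agent 2 (value 45)
Step 3: Item 1 -> Agent 0 (value 35)
Step 4: Item 2 -> Agent 2 (value 40)
Step 5: Item 3 -> Agent 1 (value 49)
Step 6: Total welfare = 45 + 35 + 40 + 49 = 169

169


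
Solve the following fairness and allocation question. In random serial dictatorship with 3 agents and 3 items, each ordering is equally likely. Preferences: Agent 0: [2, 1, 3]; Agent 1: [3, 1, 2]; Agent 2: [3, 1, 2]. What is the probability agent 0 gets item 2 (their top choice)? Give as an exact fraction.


Step 1: Agent 0 wants item 2
Step 2: There are 6 possible orderings of agents
Step 3: In 6 orderings, agent 0 gets item 2
Step 4: Probability = 6/6 = 1

1


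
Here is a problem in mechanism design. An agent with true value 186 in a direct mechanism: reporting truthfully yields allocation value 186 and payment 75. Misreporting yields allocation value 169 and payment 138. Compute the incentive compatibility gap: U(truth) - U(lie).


Step 1: U(truth) = value - payment = 186 - 75 = 111
Step 2: U(lie) = allocation - payment = 169 - 138 = 31
Step 3: IC gap = 111 - 31 = 80

80


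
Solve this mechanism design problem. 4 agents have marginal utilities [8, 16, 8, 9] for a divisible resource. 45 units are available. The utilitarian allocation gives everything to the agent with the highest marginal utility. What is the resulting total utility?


Step 1: The marginal utilities are [8, 16, 8, 9]
Step 2: The highest marginal utility is 16
Step 3: All 45 units go to that agent
Step 4: Total utility = 16 * 45 = 720

720


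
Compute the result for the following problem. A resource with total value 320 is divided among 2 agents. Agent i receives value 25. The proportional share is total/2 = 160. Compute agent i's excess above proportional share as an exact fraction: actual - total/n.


Step 1: Proportional share = 320/2 = 160
Step 2: Agent's actual allocation = 25
Step 3: Excess = 25 - 160 = -135

-135


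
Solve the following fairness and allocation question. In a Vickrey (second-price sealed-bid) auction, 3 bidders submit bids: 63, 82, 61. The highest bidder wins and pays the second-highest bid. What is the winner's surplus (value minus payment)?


Step 1: Sort bids in descending order: 82, 63, 61
Step 2: The winning bid is the highest: 82
Step 3: The payment equals the second-highest bid: 63
Step 4: Surplus = winner's bid - payment = 82 - 63 = 19

19


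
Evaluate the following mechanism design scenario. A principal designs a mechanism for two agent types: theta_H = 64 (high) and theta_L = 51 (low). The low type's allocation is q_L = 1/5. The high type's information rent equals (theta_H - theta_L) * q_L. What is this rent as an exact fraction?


Step 1: theta_H - theta_L = 64 - 51 = 13
Step 2: Information rent = (theta_H - theta_L) * q_L
Step 3: = 13 * 1/5
Step 4: = 13/5

13/5


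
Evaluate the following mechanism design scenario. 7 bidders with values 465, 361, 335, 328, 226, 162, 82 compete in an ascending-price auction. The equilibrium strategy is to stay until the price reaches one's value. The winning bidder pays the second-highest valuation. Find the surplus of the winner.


Step 1: Identify the highest value: 465
Step 2: Identify the second-highest value: 361
Step 3: The final price = second-highest value = 361
Step 4: Surplus = 465 - 361 = 104

104


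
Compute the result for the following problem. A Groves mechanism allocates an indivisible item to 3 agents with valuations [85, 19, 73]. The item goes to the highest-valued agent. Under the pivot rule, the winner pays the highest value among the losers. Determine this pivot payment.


Step 1: The efficient winner is agent 0 with value 85
Step 2: Other agents' values: [19, 73]
Step 3: Pivot payment = max(others) = 73
Step 4: The winner pays 73

73


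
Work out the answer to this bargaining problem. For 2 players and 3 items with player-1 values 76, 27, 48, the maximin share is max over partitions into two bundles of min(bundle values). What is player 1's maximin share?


Step 1: Item values = 76, 27, 48
Step 2: Enumerate all 2-bundle partitions and take the smaller bundle:
  Partition 1: {76} vs {27,48} -> bundles 76, 75; min = 75
  Partition 2: {27} vs {76,48} -> bundles 27, 124; min = 27
  Partition 3: {48} vs {76,27} -> bundles 48, 103; min = 48
Step 3: MMS = max(75, 27, 48) = 75

75


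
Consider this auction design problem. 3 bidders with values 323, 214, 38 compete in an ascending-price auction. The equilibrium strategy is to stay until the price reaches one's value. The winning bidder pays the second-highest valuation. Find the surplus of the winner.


Step 1: Identify the highest value: 323
Step 2: Identify the second-highest value: 214
Step 3: The final price = second-highest value = 214
Step 4: Surplus = 323 - 214 = 109

109


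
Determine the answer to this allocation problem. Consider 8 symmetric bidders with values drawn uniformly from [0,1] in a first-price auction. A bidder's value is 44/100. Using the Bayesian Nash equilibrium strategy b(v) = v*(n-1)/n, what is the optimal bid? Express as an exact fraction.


Step 1: The symmetric BNE bidding function is b(v) = v * (n-1) / n
Step 2: Substitute v = 11/25 and n = 8
Step 3: b = 11/25 * 7/8
Step 4: b = 77/200

77/200


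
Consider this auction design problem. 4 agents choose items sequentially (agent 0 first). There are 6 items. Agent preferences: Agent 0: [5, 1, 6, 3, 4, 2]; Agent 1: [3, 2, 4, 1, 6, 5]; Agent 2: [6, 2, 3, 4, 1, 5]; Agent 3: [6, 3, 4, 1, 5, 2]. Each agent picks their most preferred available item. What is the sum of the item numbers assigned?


Step 1: Agent 0 picks item 5
Step 2: Agent 1 picks item 3
Step 3: Agent 2 picks item 6
Step 4: Agent 3 picks item 4
Step 5: Sum = 5 + 3 + 6 + 4 = 18

18


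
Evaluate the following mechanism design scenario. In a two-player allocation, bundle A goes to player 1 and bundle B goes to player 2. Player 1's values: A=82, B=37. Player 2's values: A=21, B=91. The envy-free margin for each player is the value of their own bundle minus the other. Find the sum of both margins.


Step 1: Player 1's margin = v1(A) - v1(B) = 82 - 37 = 45
Step 2: Player 2's margin = v2(B) - v2(A) = 91 - 21 = 70
Step 3: Total margin = 45 + 70 = 115

115


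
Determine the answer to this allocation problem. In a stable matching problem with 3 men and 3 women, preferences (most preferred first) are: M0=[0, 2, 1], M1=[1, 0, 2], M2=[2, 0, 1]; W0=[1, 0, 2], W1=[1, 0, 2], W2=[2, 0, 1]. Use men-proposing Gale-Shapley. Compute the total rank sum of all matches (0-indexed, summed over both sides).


Step 1: Run Gale-Shapley (men propose, women hold best offer):
  M0 proposes to W0; she accepts
  M1 proposes to W1; she accepts
  M2 proposes to W2; she accepts
Step 2: Final matching: W0-M0, W1-M1, W2-M2
Step 3: 0-indexed ranks (man's rank of his match, then woman's): 0 + 1 + 0 + 0 + 0 + 0
Step 4: Total rank sum = 1

1


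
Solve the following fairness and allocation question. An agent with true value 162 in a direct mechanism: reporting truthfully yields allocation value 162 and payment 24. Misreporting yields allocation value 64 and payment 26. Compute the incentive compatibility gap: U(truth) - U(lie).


Step 1: U(truth) = value - payment = 162 - 24 = 138
Step 2: U(lie) = allocation - payment = 64 - 26 = 38
Step 3: IC gap = 138 - 38 = 100

100


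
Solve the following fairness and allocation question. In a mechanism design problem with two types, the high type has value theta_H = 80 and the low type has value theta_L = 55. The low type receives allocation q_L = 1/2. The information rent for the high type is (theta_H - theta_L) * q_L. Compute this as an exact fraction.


Step 1: theta_H - theta_L = 80 - 55 = 25
Step 2: Information rent = (theta_H - theta_L) * q_L
Step 3: = 25 * 1/2
Step 4: = 25/2

25/2


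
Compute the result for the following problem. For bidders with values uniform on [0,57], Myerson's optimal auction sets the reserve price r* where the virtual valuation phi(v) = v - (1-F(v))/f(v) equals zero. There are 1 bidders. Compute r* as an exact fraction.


Step 1: For U[0,57], F(v) = v/57 and f(v) = 1/57
Step 2: phi(v) = v - (1 - v/57)/(1/57) = v - (57 - v) = 2v - 57
Step 3: Set phi(r*) = 0: 2r* - 57 = 0
Step 4: r* = 57/2 (the number of bidders n = 1 does not enter)

57/2


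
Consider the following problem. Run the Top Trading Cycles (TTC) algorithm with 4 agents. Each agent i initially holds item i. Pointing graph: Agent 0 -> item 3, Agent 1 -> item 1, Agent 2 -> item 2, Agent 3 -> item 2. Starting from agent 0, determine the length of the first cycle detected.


Step 1: Trace the pointer graph from agent 0: 0 -> 3 -> 2 -> 2
Step 2: A cycle is detected when we revisit agent 2
Step 3: The cycle is: 2 -> 2
Step 4: Cycle length = 1

1


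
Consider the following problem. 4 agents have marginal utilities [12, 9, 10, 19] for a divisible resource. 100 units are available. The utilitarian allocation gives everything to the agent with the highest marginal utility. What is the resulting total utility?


Step 1: The marginal utilities are [12, 9, 10, 19]
Step 2: The highest marginal utility is 19
Step 3: All 100 units go to that agent
Step 4: Total utility = 19 * 100 = 1900

1900


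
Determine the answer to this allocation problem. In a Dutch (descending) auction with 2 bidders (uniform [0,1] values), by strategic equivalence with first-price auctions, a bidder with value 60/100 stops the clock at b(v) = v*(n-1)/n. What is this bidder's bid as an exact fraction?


Step 1: Dutch auctions are strategically equivalent to first-price auctions
Step 2: The equilibrium bid is b(v) = v*(n-1)/n
Step 3: b = 3/5 * 1/2
Step 4: b = 3/10

3/10


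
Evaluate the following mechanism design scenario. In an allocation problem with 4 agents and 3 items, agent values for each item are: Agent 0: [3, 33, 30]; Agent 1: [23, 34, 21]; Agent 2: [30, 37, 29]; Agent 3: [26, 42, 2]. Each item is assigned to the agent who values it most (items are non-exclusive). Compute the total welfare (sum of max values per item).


Step 1: For each item, find the maximum value among all agents.
Step 2: Item 0 -> Agent 2 (value 30)
Step 3: Item 1 -> Agent 3 (value 42)
Step 4: Item 2 -> Agent 0 (value 30)
Step 5: Total welfare = 30 + 42 + 30 = 102

102


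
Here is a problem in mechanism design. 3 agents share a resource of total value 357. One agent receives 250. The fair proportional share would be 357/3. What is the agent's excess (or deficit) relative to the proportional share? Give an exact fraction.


Step 1: Proportional share = 357/3 = 119
Step 2: Agent's actual allocation = 250
Step 3: Excess = 250 - 119 = 131

131


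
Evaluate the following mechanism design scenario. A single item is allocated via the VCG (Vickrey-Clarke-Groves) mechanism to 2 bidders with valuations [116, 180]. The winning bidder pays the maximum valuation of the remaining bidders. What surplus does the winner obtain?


Step 1: The winner is the agent with the highest value: agent 1 with value 180
Step 2: Values of other agents: [116]
Step 3: VCG payment = max of others' values = 116
Step 4: Surplus = 180 - 116 = 64

64


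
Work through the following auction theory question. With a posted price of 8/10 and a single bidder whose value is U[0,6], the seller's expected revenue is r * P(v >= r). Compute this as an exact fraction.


Step 1: Posted price r = 4/5, value support [0,6]
Step 2: P(v >= r) = (6 - 4/5)/6 = 13/15
Step 3: Expected revenue = r * P(v >= r) = 4/5 * 13/15
Step 4: Revenue = 52/75

52/75


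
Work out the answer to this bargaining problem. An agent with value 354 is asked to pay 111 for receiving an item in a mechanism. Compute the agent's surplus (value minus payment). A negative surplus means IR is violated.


Step 1: Surplus = value - payment = 354 - 111 = 243
Step 2: IR is satisfied (surplus >= 0)

243


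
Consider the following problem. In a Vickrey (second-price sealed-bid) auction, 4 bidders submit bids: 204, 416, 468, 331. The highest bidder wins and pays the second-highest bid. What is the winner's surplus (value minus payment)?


Step 1: Sort bids in descending order: 468, 416, 331, 204
Step 2: The winning bid is the highest: 468
Step 3: The payment equals the second-highest bid: 416
Step 4: Surplus = winner's bid - payment = 468 - 416 = 52

52


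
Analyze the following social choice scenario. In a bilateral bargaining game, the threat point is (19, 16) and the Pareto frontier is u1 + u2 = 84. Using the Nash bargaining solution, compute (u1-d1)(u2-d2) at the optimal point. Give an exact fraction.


Step 1: The Nash solution splits surplus symmetrically above the disagreement point
Step 2: u1 = (total + d1 - d2)/2 = (84 + 19 - 16)/2 = 87/2
Step 3: u2 = (total - d1 + d2)/2 = (84 - 19 + 16)/2 = 81/2
Step 4: Nash product = (87/2 - 19) * (81/2 - 16)
Step 5: = 49/2 * 49/2 = 2401/4

2401/4


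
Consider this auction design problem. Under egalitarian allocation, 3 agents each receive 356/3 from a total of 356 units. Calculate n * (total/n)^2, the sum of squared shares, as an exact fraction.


Step 1: Each agent's share = 356/3
Step 2: Square of each share = (356/3)^2 = 126736/9
Step 3: Sum of squares = 3 * 126736/9 = 126736/3

126736/3


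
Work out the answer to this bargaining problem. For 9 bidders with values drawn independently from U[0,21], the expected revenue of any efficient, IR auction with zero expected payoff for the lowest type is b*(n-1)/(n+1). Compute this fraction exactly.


Step 1: By Revenue Equivalence, expected revenue = b*(n-1)/(n+1)
Step 2: Substituting n = 9, b = 21
Step 3: Revenue = 21*(9-1)/(9+1) = 21*8/10
Step 4: Revenue = 168/10 = 84/5

84/5


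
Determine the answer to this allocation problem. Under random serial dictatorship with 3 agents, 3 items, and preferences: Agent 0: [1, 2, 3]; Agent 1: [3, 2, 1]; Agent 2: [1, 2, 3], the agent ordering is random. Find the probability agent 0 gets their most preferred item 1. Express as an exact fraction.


Step 1: Agent 0 wants item 1
Step 2: There are 6 possible orderings of agents
Step 3: In 3 orderings, agent 0 gets item 1
Step 4: Probability = 3/6 = 1/2

1/2


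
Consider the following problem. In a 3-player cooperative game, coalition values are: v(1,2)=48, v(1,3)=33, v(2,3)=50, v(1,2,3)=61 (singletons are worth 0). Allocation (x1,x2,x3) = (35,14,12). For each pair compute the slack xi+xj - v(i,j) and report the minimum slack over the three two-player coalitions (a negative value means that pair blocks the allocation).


Step 1: Slack for coalition (1,2): x1+x2 - v12 = 49 - 48 = 1
Step 2: Slack for coalition (1,3): x1+x3 - v13 = 47 - 33 = 14
Step 3: Slack for coalition (2,3): x2+x3 - v23 = 26 - 50 = -24
Step 4: Minimum slack = min(1, 14, -24) = -24, attained by (2,3); coalition (2,3) can block (slack < 0), so the allocation is not in the core

-24


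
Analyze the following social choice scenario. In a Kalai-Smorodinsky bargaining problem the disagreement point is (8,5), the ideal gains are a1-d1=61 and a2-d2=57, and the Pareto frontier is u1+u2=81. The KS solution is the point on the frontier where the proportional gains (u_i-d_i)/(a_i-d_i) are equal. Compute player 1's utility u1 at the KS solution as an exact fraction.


Step 1: At the KS point, (u1-d1)/r1 = (u2-d2)/r2 = t and u1+u2 = 81
Step 2: u1 = d1 + r1*t and u2 = d2 + r2*t, so (d1 + r1*t) + (d2 + r2*t) = 81
Step 3: t = (81 - 8 - 5)/(61 + 57) = 68/118 = 34/59
Step 4: u1 = d1 + r1*t = 8 + 61 * 34/59 = 2546/59
Step 5: (Check: u2 = d2 + r2*t = 2233/59; u1+u2 = 2546/59 + 2233/59 = 81, on the frontier.)

2546/59


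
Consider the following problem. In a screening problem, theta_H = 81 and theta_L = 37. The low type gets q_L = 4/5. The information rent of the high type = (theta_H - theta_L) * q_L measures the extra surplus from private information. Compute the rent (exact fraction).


Step 1: theta_H - theta_L = 81 - 37 = 44
Step 2: Information rent = (theta_H - theta_L) * q_L
Step 3: = 44 * 4/5
Step 4: = 176/5

176/5


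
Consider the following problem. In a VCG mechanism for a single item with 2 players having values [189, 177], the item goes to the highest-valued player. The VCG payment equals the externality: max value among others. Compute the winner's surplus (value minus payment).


Step 1: The winner is the agent with the highest value: agent 0 with value 189
Step 2: Values of other agents: [177]
Step 3: VCG payment = max of others' values = 177
Step 4: Surplus = 189 - 177 = 12

12


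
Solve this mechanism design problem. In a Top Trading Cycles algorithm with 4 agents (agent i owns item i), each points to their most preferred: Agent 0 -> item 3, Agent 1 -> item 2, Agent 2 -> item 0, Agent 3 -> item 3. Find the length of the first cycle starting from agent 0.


Step 1: Trace the pointer graph from agent 0: 0 -> 3 -> 3
Step 2: A cycle is detected when we revisit agent 3
Step 3: The cycle is: 3 -> 3
Step 4: Cycle length = 1

1


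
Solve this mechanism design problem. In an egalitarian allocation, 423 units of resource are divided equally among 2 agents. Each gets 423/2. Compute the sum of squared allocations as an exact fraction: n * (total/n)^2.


Step 1: Each agent's share = 423/2
Step 2: Square of each share = (423/2)^2 = 178929/4
Step 3: Sum of squares = 2 * 178929/4 = 178929/2

178929/2


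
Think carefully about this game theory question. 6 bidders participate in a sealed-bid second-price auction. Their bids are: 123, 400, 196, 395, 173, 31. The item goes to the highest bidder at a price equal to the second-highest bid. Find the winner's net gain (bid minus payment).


Step 1: Sort bids in descending order: 400, 395, 196, 173, 123, 31
Step 2: The winning bid is the highest: 400
Step 3: The payment equals the second-highest bid: 395
Step 4: Surplus = winner's bid - payment = 400 - 395 = 5

5


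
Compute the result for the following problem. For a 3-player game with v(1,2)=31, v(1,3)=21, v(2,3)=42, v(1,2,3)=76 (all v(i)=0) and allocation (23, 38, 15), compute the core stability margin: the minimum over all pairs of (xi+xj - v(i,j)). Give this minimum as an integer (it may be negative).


Step 1: Slack for coalition (1,2): x1+x2 - v12 = 61 - 31 = 30
Step 2: Slack for coalition (1,3): x1+x3 - v13 = 38 - 21 = 17
Step 3: Slack for coalition (2,3): x2+x3 - v23 = 53 - 42 = 11
Step 4: Minimum slack = min(30, 17, 11) = 11, attained by (2,3); no pair can gain by deviating, so the allocation is in the core

11


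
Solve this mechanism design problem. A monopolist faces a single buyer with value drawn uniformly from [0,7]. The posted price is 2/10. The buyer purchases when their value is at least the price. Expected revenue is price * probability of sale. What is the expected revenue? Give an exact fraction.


Step 1: Posted price r = 1/5, value support [0,7]
Step 2: P(v >= r) = (7 - 1/5)/7 = 34/35
Step 3: Expected revenue = r * P(v >= r) = 1/5 * 34/35
Step 4: Revenue = 34/175

34/175


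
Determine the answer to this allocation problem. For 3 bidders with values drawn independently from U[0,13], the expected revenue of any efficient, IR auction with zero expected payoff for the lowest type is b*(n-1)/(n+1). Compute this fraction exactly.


Step 1: By Revenue Equivalence, expected revenue = b*(n-1)/(n+1)
Step 2: Substituting n = 3, b = 13
Step 3: Revenue = 13*(3-1)/(3+1) = 13*2/4
Step 4: Revenue = 26/4 = 13/2

13/2


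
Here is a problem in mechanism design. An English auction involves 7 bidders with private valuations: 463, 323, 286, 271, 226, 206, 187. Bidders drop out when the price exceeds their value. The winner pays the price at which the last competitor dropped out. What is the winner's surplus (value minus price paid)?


Step 1: Identify the highest value: 463
Step 2: Identify the second-highest value: 323
Step 3: The final price = second-highest value = 323
Step 4: Surplus = 463 - 323 = 140

140


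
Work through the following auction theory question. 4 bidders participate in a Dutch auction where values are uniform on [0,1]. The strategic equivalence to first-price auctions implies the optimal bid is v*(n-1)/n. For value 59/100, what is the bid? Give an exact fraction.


Step 1: Dutch auctions are strategically equivalent to first-price auctions
Step 2: The equilibrium bid is b(v) = v*(n-1)/n
Step 3: b = 59/100 * 3/4
Step 4: b = 177/400

177/400


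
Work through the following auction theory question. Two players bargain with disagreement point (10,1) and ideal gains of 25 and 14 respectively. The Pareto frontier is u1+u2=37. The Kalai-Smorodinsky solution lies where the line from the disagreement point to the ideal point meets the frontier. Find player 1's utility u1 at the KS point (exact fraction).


Step 1: At the KS point, (u1-d1)/r1 = (u2-d2)/r2 = t and u1+u2 = 37
Step 2: u1 = d1 + r1*t and u2 = d2 + r2*t, so (d1 + r1*t) + (d2 + r2*t) = 37
Step 3: t = (37 - 10 - 1)/(25 + 14) = 26/39 = 2/3
Step 4: u1 = d1 + r1*t = 10 + 25 * 2/3 = 80/3
Step 5: (Check: u2 = d2 + r2*t = 31/3; u1+u2 = 80/3 + 31/3 = 37, on the frontier.)

80/3


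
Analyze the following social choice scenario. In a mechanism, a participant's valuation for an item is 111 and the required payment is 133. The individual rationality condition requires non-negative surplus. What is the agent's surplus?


Step 1: Surplus = value - payment = 111 - 133 = -22
Step 2: IR is violated (surplus < 0)

-22


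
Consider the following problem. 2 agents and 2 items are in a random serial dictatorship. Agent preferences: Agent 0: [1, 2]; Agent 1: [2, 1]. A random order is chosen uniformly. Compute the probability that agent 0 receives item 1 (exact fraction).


Step 1: Agent 0 wants item 1
Step 2: There are 2 possible orderings of agents
Step 3: In 2 orderings, agent 0 gets item 1
Step 4: Probability = 2/2 = 1

1


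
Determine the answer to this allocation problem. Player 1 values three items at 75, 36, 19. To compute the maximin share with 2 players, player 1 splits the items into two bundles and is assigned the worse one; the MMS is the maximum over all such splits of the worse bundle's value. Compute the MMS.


Step 1: Item values = 75, 36, 19
Step 2: Enumerate all 2-bundle partitions and take the smaller bundle:
  Partition 1: {75} vs {36,19} -> bundles 75, 55; min = 55
  Partition 2: {36} vs {75,19} -> bundles 36, 94; min = 36
  Partition 3: {19} vs {75,36} -> bundles 19, 111; min = 19
Step 3: MMS = max(55, 36, 19) = 55

55
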